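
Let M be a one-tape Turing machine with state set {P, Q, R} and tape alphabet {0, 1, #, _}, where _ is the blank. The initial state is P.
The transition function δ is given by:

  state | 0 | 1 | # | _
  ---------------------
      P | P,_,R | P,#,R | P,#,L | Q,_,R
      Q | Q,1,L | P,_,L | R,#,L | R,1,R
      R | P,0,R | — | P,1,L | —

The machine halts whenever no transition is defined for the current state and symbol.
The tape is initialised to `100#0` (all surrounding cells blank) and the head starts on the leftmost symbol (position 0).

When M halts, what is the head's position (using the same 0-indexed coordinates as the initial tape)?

2

state=P head=0 tape=[1]00#0   (P,1)→(P,#,R)
state=P head=1 tape=#[0]0#0   (P,0)→(P,_,R)
state=P head=2 tape=#_[0]#0   (P,0)→(P,_,R)
state=P head=3 tape=#__[#]0   (P,#)→(P,#,L)
state=P head=2 tape=#_[_]#0   (P,_)→(Q,_,R)
state=Q head=3 tape=#__[#]0   (Q,#)→(R,#,L)
state=R head=2 tape=#_[_]#0
At halt the head is at cell 2.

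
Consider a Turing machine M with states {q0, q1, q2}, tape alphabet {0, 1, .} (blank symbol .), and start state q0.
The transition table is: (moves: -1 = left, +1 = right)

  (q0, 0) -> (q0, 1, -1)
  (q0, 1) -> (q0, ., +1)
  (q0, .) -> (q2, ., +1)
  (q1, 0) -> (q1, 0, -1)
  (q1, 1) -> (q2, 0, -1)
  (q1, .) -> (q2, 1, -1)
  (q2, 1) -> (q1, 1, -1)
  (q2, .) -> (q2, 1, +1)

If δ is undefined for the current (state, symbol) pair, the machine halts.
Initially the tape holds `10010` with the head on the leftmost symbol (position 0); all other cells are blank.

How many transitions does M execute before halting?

9

state=q0 head=0 tape=..[1]0010   (q0,1)→(q0,.,+1)
state=q0 head=1 tape=...[0]010   (q0,0)→(q0,1,-1)
state=q0 head=0 tape=..[.]1010   (q0,.)→(q2,.,+1)
state=q2 head=1 tape=...[1]010   (q2,1)→(q1,1,-1)
state=q1 head=0 tape=..[.]1010   (q1,.)→(q2,1,-1)
state=q2 head=-1 tape=.[.]11010   (q2,.)→(q2,1,+1)
state=q2 head=0 tape=.1[1]1010   (q2,1)→(q1,1,-1)
state=q1 head=-1 tape=.[1]11010   (q1,1)→(q2,0,-1)
state=q2 head=-2 tape=[.]011010   (q2,.)→(q2,1,+1)
state=q2 head=-1 tape=1[0]11010
M halts after 9 transitions.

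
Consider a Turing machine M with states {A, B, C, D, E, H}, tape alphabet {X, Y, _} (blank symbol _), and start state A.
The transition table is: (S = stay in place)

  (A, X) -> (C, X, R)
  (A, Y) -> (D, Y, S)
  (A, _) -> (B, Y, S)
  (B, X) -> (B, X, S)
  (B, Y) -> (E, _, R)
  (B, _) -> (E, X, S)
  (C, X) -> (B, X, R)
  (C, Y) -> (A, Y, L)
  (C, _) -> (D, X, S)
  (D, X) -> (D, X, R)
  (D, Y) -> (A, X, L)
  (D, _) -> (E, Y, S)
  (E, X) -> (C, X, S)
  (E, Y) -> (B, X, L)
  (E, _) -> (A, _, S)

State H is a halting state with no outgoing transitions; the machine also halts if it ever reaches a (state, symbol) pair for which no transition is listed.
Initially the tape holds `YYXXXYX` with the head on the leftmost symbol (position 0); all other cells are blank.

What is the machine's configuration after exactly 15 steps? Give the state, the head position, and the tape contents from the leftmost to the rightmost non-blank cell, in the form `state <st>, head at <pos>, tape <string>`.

state B, head at 3, tape X_XXXYX

state=A head=0 tape=_[Y]YXXXYX   (A,Y)→(D,Y,S)
state=D head=0 tape=_[Y]YXXXYX   (D,Y)→(A,X,L)
state=A head=-1 tape=[_]XYXXXYX   (A,_)→(B,Y,S)
state=B head=-1 tape=[Y]XYXXXYX   (B,Y)→(E,_,R)
state=E head=0 tape=_[X]YXXXYX   (E,X)→(C,X,S)
state=C head=0 tape=_[X]YXXXYX   (C,X)→(B,X,R)
state=B head=1 tape=_X[Y]XXXYX   (B,Y)→(E,_,R)
state=E head=2 tape=_X_[X]XXYX   (E,X)→(C,X,S)
state=C head=2 tape=_X_[X]XXYX   (C,X)→(B,X,R)
state=B head=3 tape=_X_X[X]XYX   (B,X)→(B,X,S)
state=B head=3 tape=_X_X[X]XYX   (B,X)→(B,X,S)
state=B head=3 tape=_X_X[X]XYX   (B,X)→(B,X,S)
state=B head=3 tape=_X_X[X]XYX   (B,X)→(B,X,S)
state=B head=3 tape=_X_X[X]XYX   (B,X)→(B,X,S)
state=B head=3 tape=_X_X[X]XYX   (B,X)→(B,X,S)
state=B head=3 tape=_X_X[X]XYX
After 15 steps: state B, head at 3, tape X_XXXYX.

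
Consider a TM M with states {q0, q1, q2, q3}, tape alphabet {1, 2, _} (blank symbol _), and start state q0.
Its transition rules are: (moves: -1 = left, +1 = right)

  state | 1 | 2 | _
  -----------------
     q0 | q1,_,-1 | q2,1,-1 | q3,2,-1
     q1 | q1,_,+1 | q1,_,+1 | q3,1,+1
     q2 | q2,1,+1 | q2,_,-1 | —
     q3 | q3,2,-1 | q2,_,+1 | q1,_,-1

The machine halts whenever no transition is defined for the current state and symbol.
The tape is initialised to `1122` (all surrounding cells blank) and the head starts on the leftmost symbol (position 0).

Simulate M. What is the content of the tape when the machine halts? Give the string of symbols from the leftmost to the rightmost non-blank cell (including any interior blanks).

q0 | __[1]122   read 1 → write _, move -1, go to q1
q1 | _[_]_122   read _ → write 1, move +1, go to q3
q3 | _1[_]122   read _ → write _, move -1, go to q1
q1 | _[1]_122   read 1 → write _, move +1, go to q1
q1 | __[_]122   read _ → write 1, move +1, go to q3
q3 | __1[1]22   read 1 → write 2, move -1, go to q3
q3 | __[1]222   read 1 → write 2, move -1, go to q3
q3 | _[_]2222   read _ → write _, move -1, go to q1
q1 | [_]_2222   read _ → write 1, move +1, go to q3
q3 | 1[_]2222   read _ → write _, move -1, go to q1
q1 | [1]_2222   read 1 → write _, move +1, go to q1
q1 | _[_]2222   read _ → write 1, move +1, go to q3
q3 | _1[2]222   read 2 → write _, move +1, go to q2
q2 | _1_[2]22   read 2 → write _, move -1, go to q2
q2 | _1[_]_22
The non-blank tape span at halt is 1__22.

1__22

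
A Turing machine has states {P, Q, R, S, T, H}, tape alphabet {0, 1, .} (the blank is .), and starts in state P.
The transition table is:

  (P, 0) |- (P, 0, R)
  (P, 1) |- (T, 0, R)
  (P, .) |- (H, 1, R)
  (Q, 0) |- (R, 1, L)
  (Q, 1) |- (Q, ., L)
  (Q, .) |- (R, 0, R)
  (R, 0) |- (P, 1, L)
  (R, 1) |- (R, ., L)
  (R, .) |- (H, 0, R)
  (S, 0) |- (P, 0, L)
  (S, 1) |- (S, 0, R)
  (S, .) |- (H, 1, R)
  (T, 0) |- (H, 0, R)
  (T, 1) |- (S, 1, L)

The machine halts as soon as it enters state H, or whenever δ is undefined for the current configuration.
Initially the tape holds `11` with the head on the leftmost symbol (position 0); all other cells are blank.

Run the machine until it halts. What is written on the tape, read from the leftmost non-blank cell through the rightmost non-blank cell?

101

P | .[1]1   read 1 → write 0, move R, go to T
T | .0[1]   read 1 → write 1, move L, go to S
S | .[0]1   read 0 → write 0, move L, go to P
P | [.]01   read . → write 1, move R, go to H
H | 1[0]1
The non-blank tape span at halt is 101.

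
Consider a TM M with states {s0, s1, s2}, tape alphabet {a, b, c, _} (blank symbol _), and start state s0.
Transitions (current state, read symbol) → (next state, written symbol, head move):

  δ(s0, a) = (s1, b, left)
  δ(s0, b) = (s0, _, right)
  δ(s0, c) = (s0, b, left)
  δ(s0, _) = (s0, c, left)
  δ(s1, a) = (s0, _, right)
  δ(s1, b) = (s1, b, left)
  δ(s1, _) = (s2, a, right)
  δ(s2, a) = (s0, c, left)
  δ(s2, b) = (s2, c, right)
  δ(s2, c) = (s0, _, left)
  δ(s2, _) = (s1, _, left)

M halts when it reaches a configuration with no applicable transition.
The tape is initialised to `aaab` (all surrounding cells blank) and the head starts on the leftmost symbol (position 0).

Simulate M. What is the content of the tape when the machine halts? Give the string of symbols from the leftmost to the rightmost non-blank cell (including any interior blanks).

accc_ab

state=s0 head=0 tape=___[a]aab   (s0,a)→(s1,b,left)
state=s1 head=-1 tape=__[_]baab   (s1,_)→(s2,a,right)
state=s2 head=0 tape=__a[b]aab   (s2,b)→(s2,c,right)
state=s2 head=1 tape=__ac[a]ab   (s2,a)→(s0,c,left)
state=s0 head=0 tape=__a[c]cab   (s0,c)→(s0,b,left)
state=s0 head=-1 tape=__[a]bcab   (s0,a)→(s1,b,left)
state=s1 head=-2 tape=_[_]bbcab   (s1,_)→(s2,a,right)
state=s2 head=-1 tape=_a[b]bcab   (s2,b)→(s2,c,right)
state=s2 head=0 tape=_ac[b]cab   (s2,b)→(s2,c,right)
state=s2 head=1 tape=_acc[c]ab   (s2,c)→(s0,_,left)
state=s0 head=0 tape=_ac[c]_ab   (s0,c)→(s0,b,left)
state=s0 head=-1 tape=_a[c]b_ab   (s0,c)→(s0,b,left)
state=s0 head=-2 tape=_[a]bb_ab   (s0,a)→(s1,b,left)
state=s1 head=-3 tape=[_]bbb_ab   (s1,_)→(s2,a,right)
state=s2 head=-2 tape=a[b]bb_ab   (s2,b)→(s2,c,right)
state=s2 head=-1 tape=ac[b]b_ab   (s2,b)→(s2,c,right)
state=s2 head=0 tape=acc[b]_ab   (s2,b)→(s2,c,right)
state=s2 head=1 tape=accc[_]ab   (s2,_)→(s1,_,left)
state=s1 head=0 tape=acc[c]_ab
The non-blank tape span at halt is accc_ab.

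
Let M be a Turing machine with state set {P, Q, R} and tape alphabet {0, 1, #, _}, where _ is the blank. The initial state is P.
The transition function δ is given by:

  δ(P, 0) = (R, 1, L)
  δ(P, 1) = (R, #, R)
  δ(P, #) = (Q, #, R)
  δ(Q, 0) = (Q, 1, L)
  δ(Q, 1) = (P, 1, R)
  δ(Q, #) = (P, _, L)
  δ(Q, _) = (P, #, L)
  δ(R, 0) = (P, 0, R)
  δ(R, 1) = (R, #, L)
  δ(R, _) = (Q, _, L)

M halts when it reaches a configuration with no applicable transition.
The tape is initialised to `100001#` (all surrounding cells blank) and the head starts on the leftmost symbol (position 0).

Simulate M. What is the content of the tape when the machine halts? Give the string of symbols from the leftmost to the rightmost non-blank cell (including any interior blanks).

state=P head=0 tape=[1]00001#   (P,1)→(R,#,R)
state=R head=1 tape=#[0]0001#   (R,0)→(P,0,R)
state=P head=2 tape=#0[0]001#   (P,0)→(R,1,L)
state=R head=1 tape=#[0]1001#   (R,0)→(P,0,R)
state=P head=2 tape=#0[1]001#   (P,1)→(R,#,R)
state=R head=3 tape=#0#[0]01#   (R,0)→(P,0,R)
state=P head=4 tape=#0#0[0]1#   (P,0)→(R,1,L)
state=R head=3 tape=#0#[0]11#   (R,0)→(P,0,R)
state=P head=4 tape=#0#0[1]1#   (P,1)→(R,#,R)
state=R head=5 tape=#0#0#[1]#   (R,1)→(R,#,L)
state=R head=4 tape=#0#0[#]##
The non-blank tape span at halt is #0#0###.

#0#0###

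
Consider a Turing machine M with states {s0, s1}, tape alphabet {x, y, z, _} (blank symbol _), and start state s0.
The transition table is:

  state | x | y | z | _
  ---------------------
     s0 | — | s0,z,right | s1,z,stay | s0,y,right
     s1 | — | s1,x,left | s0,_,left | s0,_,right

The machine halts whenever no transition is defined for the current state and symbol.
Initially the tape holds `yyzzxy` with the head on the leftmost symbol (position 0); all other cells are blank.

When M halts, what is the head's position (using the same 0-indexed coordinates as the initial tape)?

s0 | _[y]yzzxy   read y → write z, move right, go to s0
s0 | _z[y]zzxy   read y → write z, move right, go to s0
s0 | _zz[z]zxy   read z → write z, move stay, go to s1
s1 | _zz[z]zxy   read z → write _, move left, go to s0
s0 | _z[z]_zxy   read z → write z, move stay, go to s1
s1 | _z[z]_zxy   read z → write _, move left, go to s0
s0 | _[z]__zxy   read z → write z, move stay, go to s1
s1 | _[z]__zxy   read z → write _, move left, go to s0
s0 | [_]___zxy   read _ → write y, move right, go to s0
s0 | y[_]__zxy   read _ → write y, move right, go to s0
s0 | yy[_]_zxy   read _ → write y, move right, go to s0
s0 | yyy[_]zxy   read _ → write y, move right, go to s0
s0 | yyyy[z]xy   read z → write z, move stay, go to s1
s1 | yyyy[z]xy   read z → write _, move left, go to s0
s0 | yyy[y]_xy   read y → write z, move right, go to s0
s0 | yyyz[_]xy   read _ → write y, move right, go to s0
s0 | yyyzy[x]y
At halt the head is at cell 4.

4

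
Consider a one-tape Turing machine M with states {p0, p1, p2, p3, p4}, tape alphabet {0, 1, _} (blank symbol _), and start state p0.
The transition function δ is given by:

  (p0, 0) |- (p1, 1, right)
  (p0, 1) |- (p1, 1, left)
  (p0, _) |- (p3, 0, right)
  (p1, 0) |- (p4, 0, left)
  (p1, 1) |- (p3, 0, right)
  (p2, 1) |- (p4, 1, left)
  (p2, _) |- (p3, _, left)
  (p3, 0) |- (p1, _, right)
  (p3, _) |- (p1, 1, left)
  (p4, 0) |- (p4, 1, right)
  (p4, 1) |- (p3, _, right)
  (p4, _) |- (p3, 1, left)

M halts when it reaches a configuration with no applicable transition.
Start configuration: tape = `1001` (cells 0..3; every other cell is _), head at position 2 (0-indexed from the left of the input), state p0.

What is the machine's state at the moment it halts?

p3

state=p0 head=2 tape=10[0]1__   (p0,0)→(p1,1,right)
state=p1 head=3 tape=101[1]__   (p1,1)→(p3,0,right)
state=p3 head=4 tape=1010[_]_   (p3,_)→(p1,1,left)
state=p1 head=3 tape=101[0]1_   (p1,0)→(p4,0,left)
state=p4 head=2 tape=10[1]01_   (p4,1)→(p3,_,right)
state=p3 head=3 tape=10_[0]1_   (p3,0)→(p1,_,right)
state=p1 head=4 tape=10__[1]_   (p1,1)→(p3,0,right)
state=p3 head=5 tape=10__0[_]   (p3,_)→(p1,1,left)
state=p1 head=4 tape=10__[0]1   (p1,0)→(p4,0,left)
state=p4 head=3 tape=10_[_]01   (p4,_)→(p3,1,left)
state=p3 head=2 tape=10[_]101   (p3,_)→(p1,1,left)
state=p1 head=1 tape=1[0]1101   (p1,0)→(p4,0,left)
state=p4 head=0 tape=[1]01101   (p4,1)→(p3,_,right)
state=p3 head=1 tape=_[0]1101   (p3,0)→(p1,_,right)
state=p1 head=2 tape=__[1]101   (p1,1)→(p3,0,right)
state=p3 head=3 tape=__0[1]01
No transition is defined for (p3, 1); M halts in state p3.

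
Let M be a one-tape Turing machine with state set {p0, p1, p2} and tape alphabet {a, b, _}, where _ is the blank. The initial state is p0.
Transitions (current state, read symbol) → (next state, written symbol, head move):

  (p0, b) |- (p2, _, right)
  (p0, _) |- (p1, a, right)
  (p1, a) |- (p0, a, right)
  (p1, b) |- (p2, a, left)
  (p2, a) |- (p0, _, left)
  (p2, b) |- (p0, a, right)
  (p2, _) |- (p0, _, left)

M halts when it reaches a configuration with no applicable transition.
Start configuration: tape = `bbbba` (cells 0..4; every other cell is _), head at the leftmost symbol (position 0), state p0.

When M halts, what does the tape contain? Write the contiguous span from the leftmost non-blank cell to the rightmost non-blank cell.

p0 | [b]bbba   read b → write _, move right, go to p2
p2 | _[b]bba   read b → write a, move right, go to p0
p0 | _a[b]ba   read b → write _, move right, go to p2
p2 | _a_[b]a   read b → write a, move right, go to p0
p0 | _a_a[a]
The non-blank tape span at halt is a_aa.

a_aa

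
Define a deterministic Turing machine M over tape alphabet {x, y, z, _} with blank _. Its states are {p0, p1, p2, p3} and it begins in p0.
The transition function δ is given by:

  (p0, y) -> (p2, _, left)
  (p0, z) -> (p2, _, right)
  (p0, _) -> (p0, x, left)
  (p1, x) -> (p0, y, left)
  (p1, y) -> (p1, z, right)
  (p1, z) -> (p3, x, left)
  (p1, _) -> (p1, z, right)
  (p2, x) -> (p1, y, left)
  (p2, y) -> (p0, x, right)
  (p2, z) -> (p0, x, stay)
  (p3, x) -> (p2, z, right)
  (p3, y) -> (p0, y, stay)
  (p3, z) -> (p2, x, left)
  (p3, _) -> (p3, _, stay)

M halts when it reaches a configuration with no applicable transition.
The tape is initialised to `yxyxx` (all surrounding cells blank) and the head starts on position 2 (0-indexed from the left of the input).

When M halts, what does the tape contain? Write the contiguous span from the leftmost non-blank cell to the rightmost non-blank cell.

zz_xx

state=p0 head=2 tape=yx[y]xx   (p0,y)→(p2,_,left)
state=p2 head=1 tape=y[x]_xx   (p2,x)→(p1,y,left)
state=p1 head=0 tape=[y]y_xx   (p1,y)→(p1,z,right)
state=p1 head=1 tape=z[y]_xx   (p1,y)→(p1,z,right)
state=p1 head=2 tape=zz[_]xx   (p1,_)→(p1,z,right)
state=p1 head=3 tape=zzz[x]x   (p1,x)→(p0,y,left)
state=p0 head=2 tape=zz[z]yx   (p0,z)→(p2,_,right)
state=p2 head=3 tape=zz_[y]x   (p2,y)→(p0,x,right)
state=p0 head=4 tape=zz_x[x]
The non-blank tape span at halt is zz_xx.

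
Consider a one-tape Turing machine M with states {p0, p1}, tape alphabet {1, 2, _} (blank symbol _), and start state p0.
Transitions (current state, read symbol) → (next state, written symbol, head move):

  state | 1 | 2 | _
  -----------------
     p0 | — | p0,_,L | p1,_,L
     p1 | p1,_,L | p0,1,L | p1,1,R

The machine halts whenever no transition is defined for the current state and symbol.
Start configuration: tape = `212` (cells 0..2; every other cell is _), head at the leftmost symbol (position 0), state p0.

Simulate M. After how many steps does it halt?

15

p0 | ___[2]12   read 2 → write _, move L, go to p0
p0 | __[_]_12   read _ → write _, move L, go to p1
p1 | _[_]__12   read _ → write 1, move R, go to p1
p1 | _1[_]_12   read _ → write 1, move R, go to p1
p1 | _11[_]12   read _ → write 1, move R, go to p1
p1 | _111[1]2   read 1 → write _, move L, go to p1
p1 | _11[1]_2   read 1 → write _, move L, go to p1
p1 | _1[1]__2   read 1 → write _, move L, go to p1
p1 | _[1]___2   read 1 → write _, move L, go to p1
p1 | [_]____2   read _ → write 1, move R, go to p1
p1 | 1[_]___2   read _ → write 1, move R, go to p1
p1 | 11[_]__2   read _ → write 1, move R, go to p1
p1 | 111[_]_2   read _ → write 1, move R, go to p1
p1 | 1111[_]2   read _ → write 1, move R, go to p1
p1 | 11111[2]   read 2 → write 1, move L, go to p0
p0 | 1111[1]1
M halts after 15 transitions.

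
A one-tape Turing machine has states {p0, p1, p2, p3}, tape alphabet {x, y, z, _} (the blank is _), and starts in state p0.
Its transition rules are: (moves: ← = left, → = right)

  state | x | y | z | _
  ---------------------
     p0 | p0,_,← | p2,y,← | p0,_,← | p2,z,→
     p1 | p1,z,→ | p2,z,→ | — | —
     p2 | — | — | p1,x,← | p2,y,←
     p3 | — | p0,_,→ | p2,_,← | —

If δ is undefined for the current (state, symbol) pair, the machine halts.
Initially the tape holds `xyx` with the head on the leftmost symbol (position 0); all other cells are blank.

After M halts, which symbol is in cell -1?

x

state=p0 head=0 tape=__[x]yx   (p0,x)→(p0,_,←)
state=p0 head=-1 tape=_[_]_yx   (p0,_)→(p2,z,→)
state=p2 head=0 tape=_z[_]yx   (p2,_)→(p2,y,←)
state=p2 head=-1 tape=_[z]yyx   (p2,z)→(p1,x,←)
state=p1 head=-2 tape=[_]xyyx
Cell -1 holds x when M halts.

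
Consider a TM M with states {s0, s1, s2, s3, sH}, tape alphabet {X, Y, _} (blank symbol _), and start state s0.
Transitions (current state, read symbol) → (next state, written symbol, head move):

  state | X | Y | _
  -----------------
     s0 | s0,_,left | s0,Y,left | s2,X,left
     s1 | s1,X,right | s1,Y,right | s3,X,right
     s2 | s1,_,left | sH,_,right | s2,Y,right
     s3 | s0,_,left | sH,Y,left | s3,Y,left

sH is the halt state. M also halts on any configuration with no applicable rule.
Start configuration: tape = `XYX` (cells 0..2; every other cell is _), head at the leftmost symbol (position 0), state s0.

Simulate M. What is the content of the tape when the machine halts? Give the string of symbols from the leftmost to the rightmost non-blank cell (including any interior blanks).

YXY_YYX

state=s0 head=0 tape=____[X]YX   (s0,X)→(s0,_,left)
state=s0 head=-1 tape=___[_]_YX   (s0,_)→(s2,X,left)
state=s2 head=-2 tape=__[_]X_YX   (s2,_)→(s2,Y,right)
state=s2 head=-1 tape=__Y[X]_YX   (s2,X)→(s1,_,left)
state=s1 head=-2 tape=__[Y]__YX   (s1,Y)→(s1,Y,right)
state=s1 head=-1 tape=__Y[_]_YX   (s1,_)→(s3,X,right)
state=s3 head=0 tape=__YX[_]YX   (s3,_)→(s3,Y,left)
state=s3 head=-1 tape=__Y[X]YYX   (s3,X)→(s0,_,left)
state=s0 head=-2 tape=__[Y]_YYX   (s0,Y)→(s0,Y,left)
state=s0 head=-3 tape=_[_]Y_YYX   (s0,_)→(s2,X,left)
state=s2 head=-4 tape=[_]XY_YYX   (s2,_)→(s2,Y,right)
state=s2 head=-3 tape=Y[X]Y_YYX   (s2,X)→(s1,_,left)
state=s1 head=-4 tape=[Y]_Y_YYX   (s1,Y)→(s1,Y,right)
state=s1 head=-3 tape=Y[_]Y_YYX   (s1,_)→(s3,X,right)
state=s3 head=-2 tape=YX[Y]_YYX   (s3,Y)→(sH,Y,left)
state=sH head=-3 tape=Y[X]Y_YYX
The non-blank tape span at halt is YXY_YYX.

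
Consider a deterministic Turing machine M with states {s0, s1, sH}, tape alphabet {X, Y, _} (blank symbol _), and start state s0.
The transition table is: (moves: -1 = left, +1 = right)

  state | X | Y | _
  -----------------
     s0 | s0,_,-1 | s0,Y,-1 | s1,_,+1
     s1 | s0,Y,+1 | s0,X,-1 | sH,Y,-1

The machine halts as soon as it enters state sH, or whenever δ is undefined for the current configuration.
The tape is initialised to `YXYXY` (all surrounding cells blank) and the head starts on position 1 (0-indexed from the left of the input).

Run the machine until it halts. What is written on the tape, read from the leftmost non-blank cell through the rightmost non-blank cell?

state=s0 head=1 tape=_Y[X]YXY__   (s0,X)→(s0,_,-1)
state=s0 head=0 tape=_[Y]_YXY__   (s0,Y)→(s0,Y,-1)
state=s0 head=-1 tape=[_]Y_YXY__   (s0,_)→(s1,_,+1)
state=s1 head=0 tape=_[Y]_YXY__   (s1,Y)→(s0,X,-1)
state=s0 head=-1 tape=[_]X_YXY__   (s0,_)→(s1,_,+1)
state=s1 head=0 tape=_[X]_YXY__   (s1,X)→(s0,Y,+1)
state=s0 head=1 tape=_Y[_]YXY__   (s0,_)→(s1,_,+1)
state=s1 head=2 tape=_Y_[Y]XY__   (s1,Y)→(s0,X,-1)
state=s0 head=1 tape=_Y[_]XXY__   (s0,_)→(s1,_,+1)
state=s1 head=2 tape=_Y_[X]XY__   (s1,X)→(s0,Y,+1)
state=s0 head=3 tape=_Y_Y[X]Y__   (s0,X)→(s0,_,-1)
state=s0 head=2 tape=_Y_[Y]_Y__   (s0,Y)→(s0,Y,-1)
state=s0 head=1 tape=_Y[_]Y_Y__   (s0,_)→(s1,_,+1)
state=s1 head=2 tape=_Y_[Y]_Y__   (s1,Y)→(s0,X,-1)
state=s0 head=1 tape=_Y[_]X_Y__   (s0,_)→(s1,_,+1)
state=s1 head=2 tape=_Y_[X]_Y__   (s1,X)→(s0,Y,+1)
state=s0 head=3 tape=_Y_Y[_]Y__   (s0,_)→(s1,_,+1)
state=s1 head=4 tape=_Y_Y_[Y]__   (s1,Y)→(s0,X,-1)
state=s0 head=3 tape=_Y_Y[_]X__   (s0,_)→(s1,_,+1)
state=s1 head=4 tape=_Y_Y_[X]__   (s1,X)→(s0,Y,+1)
state=s0 head=5 tape=_Y_Y_Y[_]_   (s0,_)→(s1,_,+1)
state=s1 head=6 tape=_Y_Y_Y_[_]   (s1,_)→(sH,Y,-1)
state=sH head=5 tape=_Y_Y_Y[_]Y
The non-blank tape span at halt is Y_Y_Y_Y.

Y_Y_Y_Y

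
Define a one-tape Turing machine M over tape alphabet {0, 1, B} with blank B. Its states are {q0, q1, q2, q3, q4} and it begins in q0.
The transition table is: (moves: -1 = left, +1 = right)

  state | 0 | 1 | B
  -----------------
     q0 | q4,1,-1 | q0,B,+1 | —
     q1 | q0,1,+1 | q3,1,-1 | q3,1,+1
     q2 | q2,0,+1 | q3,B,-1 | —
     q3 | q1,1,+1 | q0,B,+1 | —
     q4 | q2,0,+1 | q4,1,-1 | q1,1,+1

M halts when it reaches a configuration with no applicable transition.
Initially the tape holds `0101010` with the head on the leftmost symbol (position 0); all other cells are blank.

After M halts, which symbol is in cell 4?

state=q0 head=0 tape=B[0]101010B   (q0,0)→(q4,1,-1)
state=q4 head=-1 tape=[B]1101010B   (q4,B)→(q1,1,+1)
state=q1 head=0 tape=1[1]101010B   (q1,1)→(q3,1,-1)
state=q3 head=-1 tape=[1]1101010B   (q3,1)→(q0,B,+1)
state=q0 head=0 tape=B[1]101010B   (q0,1)→(q0,B,+1)
state=q0 head=1 tape=BB[1]01010B   (q0,1)→(q0,B,+1)
state=q0 head=2 tape=BBB[0]1010B   (q0,0)→(q4,1,-1)
state=q4 head=1 tape=BB[B]11010B   (q4,B)→(q1,1,+1)
state=q1 head=2 tape=BB1[1]1010B   (q1,1)→(q3,1,-1)
state=q3 head=1 tape=BB[1]11010B   (q3,1)→(q0,B,+1)
state=q0 head=2 tape=BBB[1]1010B   (q0,1)→(q0,B,+1)
state=q0 head=3 tape=BBBB[1]010B   (q0,1)→(q0,B,+1)
state=q0 head=4 tape=BBBBB[0]10B   (q0,0)→(q4,1,-1)
state=q4 head=3 tape=BBBB[B]110B   (q4,B)→(q1,1,+1)
state=q1 head=4 tape=BBBB1[1]10B   (q1,1)→(q3,1,-1)
state=q3 head=3 tape=BBBB[1]110B   (q3,1)→(q0,B,+1)
state=q0 head=4 tape=BBBBB[1]10B   (q0,1)→(q0,B,+1)
state=q0 head=5 tape=BBBBBB[1]0B   (q0,1)→(q0,B,+1)
state=q0 head=6 tape=BBBBBBB[0]B   (q0,0)→(q4,1,-1)
state=q4 head=5 tape=BBBBBB[B]1B   (q4,B)→(q1,1,+1)
state=q1 head=6 tape=BBBBBB1[1]B   (q1,1)→(q3,1,-1)
state=q3 head=5 tape=BBBBBB[1]1B   (q3,1)→(q0,B,+1)
state=q0 head=6 tape=BBBBBBB[1]B   (q0,1)→(q0,B,+1)
state=q0 head=7 tape=BBBBBBBB[B]
Cell 4 holds B when M halts.

B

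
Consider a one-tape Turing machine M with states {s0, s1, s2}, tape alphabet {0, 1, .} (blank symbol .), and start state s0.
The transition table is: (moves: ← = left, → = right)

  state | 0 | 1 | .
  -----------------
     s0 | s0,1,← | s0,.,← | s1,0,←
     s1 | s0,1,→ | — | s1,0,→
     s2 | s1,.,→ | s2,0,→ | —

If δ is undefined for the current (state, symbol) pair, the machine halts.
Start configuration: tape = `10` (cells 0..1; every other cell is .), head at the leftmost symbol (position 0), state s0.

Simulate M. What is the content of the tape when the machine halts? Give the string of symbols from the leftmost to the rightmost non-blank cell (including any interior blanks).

0100

state=s0 head=0 tape=..[1]0   (s0,1)→(s0,.,←)
state=s0 head=-1 tape=.[.].0   (s0,.)→(s1,0,←)
state=s1 head=-2 tape=[.]0.0   (s1,.)→(s1,0,→)
state=s1 head=-1 tape=0[0].0   (s1,0)→(s0,1,→)
state=s0 head=0 tape=01[.]0   (s0,.)→(s1,0,←)
state=s1 head=-1 tape=0[1]00
The non-blank tape span at halt is 0100.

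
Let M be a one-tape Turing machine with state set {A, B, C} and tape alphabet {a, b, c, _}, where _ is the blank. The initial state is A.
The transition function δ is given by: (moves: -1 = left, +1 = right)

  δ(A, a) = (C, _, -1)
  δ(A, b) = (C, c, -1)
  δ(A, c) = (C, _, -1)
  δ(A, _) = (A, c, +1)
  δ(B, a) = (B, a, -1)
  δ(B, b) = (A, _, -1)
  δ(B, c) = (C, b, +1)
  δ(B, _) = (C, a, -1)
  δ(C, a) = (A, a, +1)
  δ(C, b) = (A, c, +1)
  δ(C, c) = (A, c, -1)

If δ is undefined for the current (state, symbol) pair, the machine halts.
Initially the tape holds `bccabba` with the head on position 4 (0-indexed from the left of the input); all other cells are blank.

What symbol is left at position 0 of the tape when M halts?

state=A head=4 tape=_bcca[b]ba   (A,b)→(C,c,-1)
state=C head=3 tape=_bcc[a]cba   (C,a)→(A,a,+1)
state=A head=4 tape=_bcca[c]ba   (A,c)→(C,_,-1)
state=C head=3 tape=_bcc[a]_ba   (C,a)→(A,a,+1)
state=A head=4 tape=_bcca[_]ba   (A,_)→(A,c,+1)
state=A head=5 tape=_bccac[b]a   (A,b)→(C,c,-1)
state=C head=4 tape=_bcca[c]ca   (C,c)→(A,c,-1)
state=A head=3 tape=_bcc[a]cca   (A,a)→(C,_,-1)
state=C head=2 tape=_bc[c]_cca   (C,c)→(A,c,-1)
state=A head=1 tape=_b[c]c_cca   (A,c)→(C,_,-1)
state=C head=0 tape=_[b]_c_cca   (C,b)→(A,c,+1)
state=A head=1 tape=_c[_]c_cca   (A,_)→(A,c,+1)
state=A head=2 tape=_cc[c]_cca   (A,c)→(C,_,-1)
state=C head=1 tape=_c[c]__cca   (C,c)→(A,c,-1)
state=A head=0 tape=_[c]c__cca   (A,c)→(C,_,-1)
state=C head=-1 tape=[_]_c__cca
Cell 0 holds _ when M halts.

_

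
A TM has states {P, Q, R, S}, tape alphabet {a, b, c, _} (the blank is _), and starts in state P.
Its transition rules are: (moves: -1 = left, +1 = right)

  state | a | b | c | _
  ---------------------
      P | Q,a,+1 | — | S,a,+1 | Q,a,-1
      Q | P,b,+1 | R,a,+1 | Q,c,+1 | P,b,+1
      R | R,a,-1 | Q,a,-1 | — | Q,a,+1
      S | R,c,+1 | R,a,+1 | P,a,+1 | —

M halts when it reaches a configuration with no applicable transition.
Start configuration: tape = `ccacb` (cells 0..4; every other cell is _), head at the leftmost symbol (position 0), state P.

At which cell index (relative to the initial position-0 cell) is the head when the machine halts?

state=P head=0 tape=[c]cacb___   (P,c)→(S,a,+1)
state=S head=1 tape=a[c]acb___   (S,c)→(P,a,+1)
state=P head=2 tape=aa[a]cb___   (P,a)→(Q,a,+1)
state=Q head=3 tape=aaa[c]b___   (Q,c)→(Q,c,+1)
state=Q head=4 tape=aaac[b]___   (Q,b)→(R,a,+1)
state=R head=5 tape=aaaca[_]__   (R,_)→(Q,a,+1)
state=Q head=6 tape=aaacaa[_]_   (Q,_)→(P,b,+1)
state=P head=7 tape=aaacaab[_]   (P,_)→(Q,a,-1)
state=Q head=6 tape=aaacaa[b]a   (Q,b)→(R,a,+1)
state=R head=7 tape=aaacaaa[a]   (R,a)→(R,a,-1)
state=R head=6 tape=aaacaa[a]a   (R,a)→(R,a,-1)
state=R head=5 tape=aaaca[a]aa   (R,a)→(R,a,-1)
state=R head=4 tape=aaac[a]aaa   (R,a)→(R,a,-1)
state=R head=3 tape=aaa[c]aaaa
At halt the head is at cell 3.

3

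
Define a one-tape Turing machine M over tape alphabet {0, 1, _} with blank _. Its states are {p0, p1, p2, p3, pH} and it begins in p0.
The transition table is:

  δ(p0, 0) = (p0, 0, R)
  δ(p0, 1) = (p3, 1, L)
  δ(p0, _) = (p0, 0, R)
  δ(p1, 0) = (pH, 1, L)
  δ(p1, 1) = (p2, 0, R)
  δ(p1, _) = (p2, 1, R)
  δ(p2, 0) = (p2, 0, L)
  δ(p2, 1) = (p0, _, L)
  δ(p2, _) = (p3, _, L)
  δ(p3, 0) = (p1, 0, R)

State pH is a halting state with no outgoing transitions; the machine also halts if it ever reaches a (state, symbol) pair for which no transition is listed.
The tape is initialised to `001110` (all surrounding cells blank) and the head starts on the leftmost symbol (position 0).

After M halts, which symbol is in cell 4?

p0 | __[0]01110   read 0 → write 0, move R, go to p0
p0 | __0[0]1110   read 0 → write 0, move R, go to p0
p0 | __00[1]110   read 1 → write 1, move L, go to p3
p3 | __0[0]1110   read 0 → write 0, move R, go to p1
p1 | __00[1]110   read 1 → write 0, move R, go to p2
p2 | __000[1]10   read 1 → write _, move L, go to p0
p0 | __00[0]_10   read 0 → write 0, move R, go to p0
p0 | __000[_]10   read _ → write 0, move R, go to p0
p0 | __0000[1]0   read 1 → write 1, move L, go to p3
p3 | __000[0]10   read 0 → write 0, move R, go to p1
p1 | __0000[1]0   read 1 → write 0, move R, go to p2
p2 | __00000[0]   read 0 → write 0, move L, go to p2
p2 | __0000[0]0   read 0 → write 0, move L, go to p2
p2 | __000[0]00   read 0 → write 0, move L, go to p2
p2 | __00[0]000   read 0 → write 0, move L, go to p2
p2 | __0[0]0000   read 0 → write 0, move L, go to p2
p2 | __[0]00000   read 0 → write 0, move L, go to p2
p2 | _[_]000000   read _ → write _, move L, go to p3
p3 | [_]_000000
Cell 4 holds 0 when M halts.

0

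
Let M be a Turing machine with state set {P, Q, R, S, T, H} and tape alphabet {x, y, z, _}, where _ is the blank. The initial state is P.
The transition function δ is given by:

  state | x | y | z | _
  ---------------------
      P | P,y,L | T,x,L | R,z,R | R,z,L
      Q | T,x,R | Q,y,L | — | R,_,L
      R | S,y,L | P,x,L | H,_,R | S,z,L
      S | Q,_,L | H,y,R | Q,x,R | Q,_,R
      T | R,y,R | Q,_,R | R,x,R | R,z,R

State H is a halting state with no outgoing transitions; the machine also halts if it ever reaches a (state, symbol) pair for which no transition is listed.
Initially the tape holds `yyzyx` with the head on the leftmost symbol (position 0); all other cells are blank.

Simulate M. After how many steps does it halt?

15

P | ____[y]yzyx   read y → write x, move L, go to T
T | ___[_]xyzyx   read _ → write z, move R, go to R
R | ___z[x]yzyx   read x → write y, move L, go to S
S | ___[z]yyzyx   read z → write x, move R, go to Q
Q | ___x[y]yzyx   read y → write y, move L, go to Q
Q | ___[x]yyzyx   read x → write x, move R, go to T
T | ___x[y]yzyx   read y → write _, move R, go to Q
Q | ___x_[y]zyx   read y → write y, move L, go to Q
Q | ___x[_]yzyx   read _ → write _, move L, go to R
R | ___[x]_yzyx   read x → write y, move L, go to S
S | __[_]y_yzyx   read _ → write _, move R, go to Q
Q | ___[y]_yzyx   read y → write y, move L, go to Q
Q | __[_]y_yzyx   read _ → write _, move L, go to R
R | _[_]_y_yzyx   read _ → write z, move L, go to S
S | [_]z_y_yzyx   read _ → write _, move R, go to Q
Q | _[z]_y_yzyx
M halts after 15 transitions.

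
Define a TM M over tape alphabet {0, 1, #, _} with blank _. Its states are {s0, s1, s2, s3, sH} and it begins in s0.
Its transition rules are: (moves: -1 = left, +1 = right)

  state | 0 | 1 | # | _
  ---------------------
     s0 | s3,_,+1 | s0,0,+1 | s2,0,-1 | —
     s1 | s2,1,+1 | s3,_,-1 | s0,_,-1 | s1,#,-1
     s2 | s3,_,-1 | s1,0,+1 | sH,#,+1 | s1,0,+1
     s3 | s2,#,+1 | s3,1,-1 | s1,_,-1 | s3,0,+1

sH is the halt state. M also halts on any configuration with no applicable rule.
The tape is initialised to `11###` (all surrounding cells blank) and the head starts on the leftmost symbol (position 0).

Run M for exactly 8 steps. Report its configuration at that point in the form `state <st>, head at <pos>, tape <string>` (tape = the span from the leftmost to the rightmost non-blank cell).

state=s0 head=0 tape=[1]1###   (s0,1)→(s0,0,+1)
state=s0 head=1 tape=0[1]###   (s0,1)→(s0,0,+1)
state=s0 head=2 tape=00[#]##   (s0,#)→(s2,0,-1)
state=s2 head=1 tape=0[0]0##   (s2,0)→(s3,_,-1)
state=s3 head=0 tape=[0]_0##   (s3,0)→(s2,#,+1)
state=s2 head=1 tape=#[_]0##   (s2,_)→(s1,0,+1)
state=s1 head=2 tape=#0[0]##   (s1,0)→(s2,1,+1)
state=s2 head=3 tape=#01[#]#   (s2,#)→(sH,#,+1)
state=sH head=4 tape=#01#[#]
After 8 steps: state sH, head at 4, tape #01##.

state sH, head at 4, tape #01##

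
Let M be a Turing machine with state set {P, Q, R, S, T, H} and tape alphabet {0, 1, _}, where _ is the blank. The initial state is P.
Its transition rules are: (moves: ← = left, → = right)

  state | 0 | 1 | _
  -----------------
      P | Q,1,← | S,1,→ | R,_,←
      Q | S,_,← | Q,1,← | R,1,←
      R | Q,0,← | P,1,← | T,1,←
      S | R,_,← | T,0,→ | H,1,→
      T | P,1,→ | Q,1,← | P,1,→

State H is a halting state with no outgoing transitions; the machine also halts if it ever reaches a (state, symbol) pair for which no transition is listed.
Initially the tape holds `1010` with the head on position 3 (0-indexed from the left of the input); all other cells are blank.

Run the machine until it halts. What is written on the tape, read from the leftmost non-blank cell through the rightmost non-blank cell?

P | _101[0]__   read 0 → write 1, move ←, go to Q
Q | _10[1]1__   read 1 → write 1, move ←, go to Q
Q | _1[0]11__   read 0 → write _, move ←, go to S
S | _[1]_11__   read 1 → write 0, move →, go to T
T | _0[_]11__   read _ → write 1, move →, go to P
P | _01[1]1__   read 1 → write 1, move →, go to S
S | _011[1]__   read 1 → write 0, move →, go to T
T | _0110[_]_   read _ → write 1, move →, go to P
P | _01101[_]   read _ → write _, move ←, go to R
R | _0110[1]_   read 1 → write 1, move ←, go to P
P | _011[0]1_   read 0 → write 1, move ←, go to Q
Q | _01[1]11_   read 1 → write 1, move ←, go to Q
Q | _0[1]111_   read 1 → write 1, move ←, go to Q
Q | _[0]1111_   read 0 → write _, move ←, go to S
S | [_]_1111_   read _ → write 1, move →, go to H
H | 1[_]1111_
The non-blank tape span at halt is 1_1111.

1_1111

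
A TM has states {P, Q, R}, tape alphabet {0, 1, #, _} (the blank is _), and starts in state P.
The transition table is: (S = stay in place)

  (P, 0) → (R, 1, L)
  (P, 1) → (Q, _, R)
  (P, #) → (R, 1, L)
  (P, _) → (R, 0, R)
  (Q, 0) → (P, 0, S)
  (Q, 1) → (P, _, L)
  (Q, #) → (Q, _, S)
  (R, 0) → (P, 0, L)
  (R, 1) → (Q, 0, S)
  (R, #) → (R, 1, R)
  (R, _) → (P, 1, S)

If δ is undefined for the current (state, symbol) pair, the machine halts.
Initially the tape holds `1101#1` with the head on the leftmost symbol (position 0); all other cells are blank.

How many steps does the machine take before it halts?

18

P | [1]101#1   read 1 → write _, move R, go to Q
Q | _[1]01#1   read 1 → write _, move L, go to P
P | [_]_01#1   read _ → write 0, move R, go to R
R | 0[_]01#1   read _ → write 1, move S, go to P
P | 0[1]01#1   read 1 → write _, move R, go to Q
Q | 0_[0]1#1   read 0 → write 0, move S, go to P
P | 0_[0]1#1   read 0 → write 1, move L, go to R
R | 0[_]11#1   read _ → write 1, move S, go to P
P | 0[1]11#1   read 1 → write _, move R, go to Q
Q | 0_[1]1#1   read 1 → write _, move L, go to P
P | 0[_]_1#1   read _ → write 0, move R, go to R
R | 00[_]1#1   read _ → write 1, move S, go to P
P | 00[1]1#1   read 1 → write _, move R, go to Q
Q | 00_[1]#1   read 1 → write _, move L, go to P
P | 00[_]_#1   read _ → write 0, move R, go to R
R | 000[_]#1   read _ → write 1, move S, go to P
P | 000[1]#1   read 1 → write _, move R, go to Q
Q | 000_[#]1   read # → write _, move S, go to Q
Q | 000_[_]1
M halts after 18 transitions.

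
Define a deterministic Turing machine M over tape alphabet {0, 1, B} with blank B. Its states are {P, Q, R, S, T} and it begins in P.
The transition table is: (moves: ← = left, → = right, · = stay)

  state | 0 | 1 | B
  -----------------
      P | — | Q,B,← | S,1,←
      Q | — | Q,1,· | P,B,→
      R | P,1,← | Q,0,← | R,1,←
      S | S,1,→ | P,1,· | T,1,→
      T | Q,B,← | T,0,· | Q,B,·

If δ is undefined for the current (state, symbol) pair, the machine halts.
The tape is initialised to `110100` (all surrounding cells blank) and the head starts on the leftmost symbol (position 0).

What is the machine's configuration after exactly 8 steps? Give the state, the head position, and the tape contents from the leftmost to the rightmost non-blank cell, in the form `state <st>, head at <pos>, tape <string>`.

state=P head=0 tape=B[1]10100   (P,1)→(Q,B,←)
state=Q head=-1 tape=[B]B10100   (Q,B)→(P,B,→)
state=P head=0 tape=B[B]10100   (P,B)→(S,1,←)
state=S head=-1 tape=[B]110100   (S,B)→(T,1,→)
state=T head=0 tape=1[1]10100   (T,1)→(T,0,·)
state=T head=0 tape=1[0]10100   (T,0)→(Q,B,←)
state=Q head=-1 tape=[1]B10100   (Q,1)→(Q,1,·)
state=Q head=-1 tape=[1]B10100   (Q,1)→(Q,1,·)
state=Q head=-1 tape=[1]B10100
After 8 steps: state Q, head at -1, tape 1B10100.

state Q, head at -1, tape 1B10100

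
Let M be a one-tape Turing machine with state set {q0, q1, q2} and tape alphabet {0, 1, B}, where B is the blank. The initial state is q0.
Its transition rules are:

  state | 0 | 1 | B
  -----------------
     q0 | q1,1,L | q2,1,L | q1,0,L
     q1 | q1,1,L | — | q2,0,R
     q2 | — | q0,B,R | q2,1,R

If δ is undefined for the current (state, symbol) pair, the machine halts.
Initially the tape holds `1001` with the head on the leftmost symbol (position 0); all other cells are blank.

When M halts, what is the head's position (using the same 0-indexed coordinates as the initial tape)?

state=q0 head=0 tape=B[1]001B   (q0,1)→(q2,1,L)
state=q2 head=-1 tape=[B]1001B   (q2,B)→(q2,1,R)
state=q2 head=0 tape=1[1]001B   (q2,1)→(q0,B,R)
state=q0 head=1 tape=1B[0]01B   (q0,0)→(q1,1,L)
state=q1 head=0 tape=1[B]101B   (q1,B)→(q2,0,R)
state=q2 head=1 tape=10[1]01B   (q2,1)→(q0,B,R)
state=q0 head=2 tape=10B[0]1B   (q0,0)→(q1,1,L)
state=q1 head=1 tape=10[B]11B   (q1,B)→(q2,0,R)
state=q2 head=2 tape=100[1]1B   (q2,1)→(q0,B,R)
state=q0 head=3 tape=100B[1]B   (q0,1)→(q2,1,L)
state=q2 head=2 tape=100[B]1B   (q2,B)→(q2,1,R)
state=q2 head=3 tape=1001[1]B   (q2,1)→(q0,B,R)
state=q0 head=4 tape=1001B[B]   (q0,B)→(q1,0,L)
state=q1 head=3 tape=1001[B]0   (q1,B)→(q2,0,R)
state=q2 head=4 tape=10010[0]
At halt the head is at cell 4.

4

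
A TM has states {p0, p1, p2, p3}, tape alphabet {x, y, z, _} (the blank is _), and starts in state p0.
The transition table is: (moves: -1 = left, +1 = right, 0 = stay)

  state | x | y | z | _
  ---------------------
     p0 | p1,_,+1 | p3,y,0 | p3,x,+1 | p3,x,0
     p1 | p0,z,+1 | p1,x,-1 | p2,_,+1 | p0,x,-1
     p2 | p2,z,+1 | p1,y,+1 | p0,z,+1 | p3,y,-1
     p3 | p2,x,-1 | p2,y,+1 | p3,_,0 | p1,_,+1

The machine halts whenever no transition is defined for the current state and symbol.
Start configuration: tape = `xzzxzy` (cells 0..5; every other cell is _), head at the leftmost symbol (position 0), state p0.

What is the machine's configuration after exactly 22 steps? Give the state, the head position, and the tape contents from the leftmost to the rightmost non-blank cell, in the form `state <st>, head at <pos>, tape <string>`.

p0 | [x]zzxzy___   read x → write _, move +1, go to p1
p1 | _[z]zxzy___   read z → write _, move +1, go to p2
p2 | __[z]xzy___   read z → write z, move +1, go to p0
p0 | __z[x]zy___   read x → write _, move +1, go to p1
p1 | __z_[z]y___   read z → write _, move +1, go to p2
p2 | __z__[y]___   read y → write y, move +1, go to p1
p1 | __z__y[_]__   read _ → write x, move -1, go to p0
p0 | __z__[y]x__   read y → write y, move 0, go to p3
p3 | __z__[y]x__   read y → write y, move +1, go to p2
p2 | __z__y[x]__   read x → write z, move +1, go to p2
p2 | __z__yz[_]_   read _ → write y, move -1, go to p3
p3 | __z__y[z]y_   read z → write _, move 0, go to p3
p3 | __z__y[_]y_   read _ → write _, move +1, go to p1
p1 | __z__y_[y]_   read y → write x, move -1, go to p1
p1 | __z__y[_]x_   read _ → write x, move -1, go to p0
p0 | __z__[y]xx_   read y → write y, move 0, go to p3
p3 | __z__[y]xx_   read y → write y, move +1, go to p2
p2 | __z__y[x]x_   read x → write z, move +1, go to p2
p2 | __z__yz[x]_   read x → write z, move +1, go to p2
p2 | __z__yzz[_]   read _ → write y, move -1, go to p3
p3 | __z__yz[z]y   read z → write _, move 0, go to p3
p3 | __z__yz[_]y   read _ → write _, move +1, go to p1
p1 | __z__yz_[y]
After 22 steps: state p1, head at 8, tape z__yz_y.

state p1, head at 8, tape z__yz_y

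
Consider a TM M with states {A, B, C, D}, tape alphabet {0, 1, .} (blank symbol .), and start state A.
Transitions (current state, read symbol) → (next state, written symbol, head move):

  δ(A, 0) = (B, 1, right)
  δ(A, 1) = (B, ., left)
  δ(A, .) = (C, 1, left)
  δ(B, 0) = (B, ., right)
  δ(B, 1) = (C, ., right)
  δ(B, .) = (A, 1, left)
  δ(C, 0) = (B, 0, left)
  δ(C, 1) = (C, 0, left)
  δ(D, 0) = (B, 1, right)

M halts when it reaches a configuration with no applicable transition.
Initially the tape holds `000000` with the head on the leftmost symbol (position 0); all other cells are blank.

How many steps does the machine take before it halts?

A | [0]00000.   read 0 → write 1, move right, go to B
B | 1[0]0000.   read 0 → write ., move right, go to B
B | 1.[0]000.   read 0 → write ., move right, go to B
B | 1..[0]00.   read 0 → write ., move right, go to B
B | 1...[0]0.   read 0 → write ., move right, go to B
B | 1....[0].   read 0 → write ., move right, go to B
B | 1.....[.]   read . → write 1, move left, go to A
A | 1....[.]1   read . → write 1, move left, go to C
C | 1...[.]11
M halts after 8 transitions.

8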